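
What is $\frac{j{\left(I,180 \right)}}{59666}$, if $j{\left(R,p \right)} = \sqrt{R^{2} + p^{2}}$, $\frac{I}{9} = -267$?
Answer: $\frac{9 \sqrt{71689}}{59666} \approx 0.040387$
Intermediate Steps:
$I = -2403$ ($I = 9 \left(-267\right) = -2403$)
$\frac{j{\left(I,180 \right)}}{59666} = \frac{\sqrt{\left(-2403\right)^{2} + 180^{2}}}{59666} = \sqrt{5774409 + 32400} \cdot \frac{1}{59666} = \sqrt{5806809} \cdot \frac{1}{59666} = 9 \sqrt{71689} \cdot \frac{1}{59666} = \frac{9 \sqrt{71689}}{59666}$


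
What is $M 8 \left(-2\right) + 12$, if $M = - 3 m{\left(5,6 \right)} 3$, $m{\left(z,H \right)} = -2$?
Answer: $-276$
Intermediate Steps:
$M = 18$ ($M = \left(-3\right) \left(-2\right) 3 = 6 \cdot 3 = 18$)
$M 8 \left(-2\right) + 12 = 18 \cdot 8 \left(-2\right) + 12 = 18 \left(-16\right) + 12 = -288 + 12 = -276$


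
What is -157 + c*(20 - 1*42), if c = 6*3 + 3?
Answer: -619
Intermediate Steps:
c = 21 (c = 18 + 3 = 21)
-157 + c*(20 - 1*42) = -157 + 21*(20 - 1*42) = -157 + 21*(20 - 42) = -157 + 21*(-22) = -157 - 462 = -619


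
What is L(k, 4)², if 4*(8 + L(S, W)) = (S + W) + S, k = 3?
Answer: 121/4 ≈ 30.250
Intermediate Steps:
L(S, W) = -8 + S/2 + W/4 (L(S, W) = -8 + ((S + W) + S)/4 = -8 + (W + 2*S)/4 = -8 + (S/2 + W/4) = -8 + S/2 + W/4)
L(k, 4)² = (-8 + (½)*3 + (¼)*4)² = (-8 + 3/2 + 1)² = (-11/2)² = 121/4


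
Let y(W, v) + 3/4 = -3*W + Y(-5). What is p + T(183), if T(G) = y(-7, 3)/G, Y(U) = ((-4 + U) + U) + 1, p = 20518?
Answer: 15019205/732 ≈ 20518.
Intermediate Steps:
Y(U) = -3 + 2*U (Y(U) = (-4 + 2*U) + 1 = -3 + 2*U)
y(W, v) = -55/4 - 3*W (y(W, v) = -¾ + (-3*W + (-3 + 2*(-5))) = -¾ + (-3*W + (-3 - 10)) = -¾ + (-3*W - 13) = -¾ + (-13 - 3*W) = -55/4 - 3*W)
T(G) = 29/(4*G) (T(G) = (-55/4 - 3*(-7))/G = (-55/4 + 21)/G = 29/(4*G))
p + T(183) = 20518 + (29/4)/183 = 20518 + (29/4)*(1/183) = 20518 + 29/732 = 15019205/732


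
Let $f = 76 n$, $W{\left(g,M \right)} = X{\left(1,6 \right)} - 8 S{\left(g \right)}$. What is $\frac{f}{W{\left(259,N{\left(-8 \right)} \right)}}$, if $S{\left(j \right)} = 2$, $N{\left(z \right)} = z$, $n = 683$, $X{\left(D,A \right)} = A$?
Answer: $- \frac{25954}{5} \approx -5190.8$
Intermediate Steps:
$W{\left(g,M \right)} = -10$ ($W{\left(g,M \right)} = 6 - 16 = -10$)
$f = 51908$ ($f = 76 \cdot 683 = 51908$)
$\frac{f}{W{\left(259,N{\left(-8 \right)} \right)}} = \frac{51908}{-10} = 51908 \left(- \frac{1}{10}\right) = - \frac{25954}{5}$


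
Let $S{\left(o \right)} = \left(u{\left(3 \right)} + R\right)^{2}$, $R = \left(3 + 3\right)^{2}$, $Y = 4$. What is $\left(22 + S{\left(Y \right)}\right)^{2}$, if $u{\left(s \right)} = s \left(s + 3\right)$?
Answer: $8631844$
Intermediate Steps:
$u{\left(s \right)} = s \left(3 + s\right)$
$R = 36$ ($R = 6^{2} = 36$)
$S{\left(o \right)} = 2916$ ($S{\left(o \right)} = \left(3 \left(3 + 3\right) + 36\right)^{2} = \left(3 \cdot 6 + 36\right)^{2} = \left(18 + 36\right)^{2} = 54^{2} = 2916$)
$\left(22 + S{\left(Y \right)}\right)^{2} = \left(22 + 2916\right)^{2} = 2938^{2} = 8631844$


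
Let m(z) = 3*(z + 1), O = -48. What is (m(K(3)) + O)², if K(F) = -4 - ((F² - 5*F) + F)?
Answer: 2304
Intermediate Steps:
K(F) = -4 - F² + 4*F (K(F) = -4 - (F² - 4*F) = -4 + (-F² + 4*F) = -4 - F² + 4*F)
m(z) = 3 + 3*z (m(z) = 3*(1 + z) = 3 + 3*z)
(m(K(3)) + O)² = ((3 + 3*(-4 - 1*3² + 4*3)) - 48)² = ((3 + 3*(-4 - 1*9 + 12)) - 48)² = ((3 + 3*(-4 - 9 + 12)) - 48)² = ((3 + 3*(-1)) - 48)² = ((3 - 3) - 48)² = (0 - 48)² = (-48)² = 2304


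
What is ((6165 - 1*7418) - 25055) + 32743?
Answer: 6435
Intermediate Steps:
((6165 - 1*7418) - 25055) + 32743 = ((6165 - 7418) - 25055) + 32743 = (-1253 - 25055) + 32743 = -26308 + 32743 = 6435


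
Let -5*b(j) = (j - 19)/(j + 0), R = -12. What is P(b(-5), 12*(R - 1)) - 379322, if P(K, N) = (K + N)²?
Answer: -221678474/625 ≈ -3.5469e+5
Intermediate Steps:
b(j) = -(-19 + j)/(5*j) (b(j) = -(j - 19)/(5*(j + 0)) = -(-19 + j)/(5*j))
P(b(-5), 12*(R - 1)) - 379322 = ((⅕)*(19 - 1*(-5))/(-5) + 12*(-12 - 1))² - 379322 = ((⅕)*(-⅕)*(19 + 5) + 12*(-13))² - 379322 = ((⅕)*(-⅕)*24 - 156)² - 379322 = (-24/25 - 156)² - 379322 = (-3924/25)² - 379322 = 15397776/625 - 379322 = -221678474/625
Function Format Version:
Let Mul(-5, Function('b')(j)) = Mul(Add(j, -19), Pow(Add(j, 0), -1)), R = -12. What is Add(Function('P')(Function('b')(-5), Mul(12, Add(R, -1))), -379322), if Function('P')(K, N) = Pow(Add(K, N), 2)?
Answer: Rational(-221678474, 625) ≈ -3.5469e+5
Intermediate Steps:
Function('b')(j) = Mul(Rational(-1, 5), Pow(j, -1), Add(-19, j)) (Function('b')(j) = Mul(Rational(-1, 5), Mul(Add(j, -19), Pow(Add(j, 0), -1))) = Mul(Rational(-1, 5), Mul(Add(-19, j), Pow(j, -1))) = Mul(Rational(-1, 5), Mul(Pow(j, -1), Add(-19, j))) = Mul(Rational(-1, 5), Pow(j, -1), Add(-19, j)))
Add(Function('P')(Function('b')(-5), Mul(12, Add(R, -1))), -379322) = Add(Pow(Add(Mul(Rational(1, 5), Pow(-5, -1), Add(19, Mul(-1, -5))), Mul(12, Add(-12, -1))), 2), -379322) = Add(Pow(Add(Mul(Rational(1, 5), Rational(-1, 5), Add(19, 5)), Mul(12, -13)), 2), -379322) = Add(Pow(Add(Mul(Rational(1, 5), Rational(-1, 5), 24), -156), 2), -379322) = Add(Pow(Add(Rational(-24, 25), -156), 2), -379322) = Add(Pow(Rational(-3924, 25), 2), -379322) = Add(Rational(15397776, 625), -379322) = Rational(-221678474, 625)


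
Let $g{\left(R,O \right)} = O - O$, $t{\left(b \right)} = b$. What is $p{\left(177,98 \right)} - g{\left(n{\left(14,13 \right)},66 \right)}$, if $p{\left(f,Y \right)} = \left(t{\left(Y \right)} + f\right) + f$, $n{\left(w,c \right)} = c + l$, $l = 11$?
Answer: $452$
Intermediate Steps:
$n{\left(w,c \right)} = 11 + c$ ($n{\left(w,c \right)} = c + 11 = 11 + c$)
$g{\left(R,O \right)} = 0$
$p{\left(f,Y \right)} = Y + 2 f$ ($p{\left(f,Y \right)} = \left(Y + f\right) + f = Y + 2 f$)
$p{\left(177,98 \right)} - g{\left(n{\left(14,13 \right)},66 \right)} = \left(98 + 2 \cdot 177\right) - 0 = \left(98 + 354\right) + 0 = 452 + 0 = 452$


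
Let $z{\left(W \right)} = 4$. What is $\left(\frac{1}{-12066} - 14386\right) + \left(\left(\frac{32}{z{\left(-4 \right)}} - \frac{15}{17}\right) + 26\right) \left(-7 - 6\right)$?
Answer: $- \frac{3039196163}{205122} \approx -14817.0$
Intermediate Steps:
$\left(\frac{1}{-12066} - 14386\right) + \left(\left(\frac{32}{z{\left(-4 \right)}} - \frac{15}{17}\right) + 26\right) \left(-7 - 6\right) = \left(\frac{1}{-12066} - 14386\right) + \left(\left(\frac{32}{4} - \frac{15}{17}\right) + 26\right) \left(-7 - 6\right) = \left(- \frac{1}{12066} - 14386\right) + \left(\left(32 \cdot \frac{1}{4} - \frac{15}{17}\right) + 26\right) \left(-13\right) = - \frac{173581477}{12066} + \left(\left(8 - \frac{15}{17}\right) + 26\right) \left(-13\right) = - \frac{173581477}{12066} + \left(\frac{121}{17} + 26\right) \left(-13\right) = - \frac{173581477}{12066} + \frac{563}{17} \left(-13\right) = - \frac{173581477}{12066} - \frac{7319}{17} = - \frac{3039196163}{205122}$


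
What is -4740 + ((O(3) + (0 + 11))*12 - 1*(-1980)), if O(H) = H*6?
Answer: -2412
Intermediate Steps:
O(H) = 6*H
-4740 + ((O(3) + (0 + 11))*12 - 1*(-1980)) = -4740 + ((6*3 + (0 + 11))*12 - 1*(-1980)) = -4740 + ((18 + 11)*12 + 1980) = -4740 + (29*12 + 1980) = -4740 + (348 + 1980) = -4740 + 2328 = -2412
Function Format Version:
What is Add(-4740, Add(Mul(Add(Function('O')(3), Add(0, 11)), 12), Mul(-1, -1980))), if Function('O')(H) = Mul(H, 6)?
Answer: -2412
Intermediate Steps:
Function('O')(H) = Mul(6, H)
Add(-4740, Add(Mul(Add(Function('O')(3), Add(0, 11)), 12), Mul(-1, -1980))) = Add(-4740, Add(Mul(Add(Mul(6, 3), Add(0, 11)), 12), Mul(-1, -1980))) = Add(-4740, Add(Mul(Add(18, 11), 12), 1980)) = Add(-4740, Add(Mul(29, 12), 1980)) = Add(-4740, Add(348, 1980)) = Add(-4740, 2328) = -2412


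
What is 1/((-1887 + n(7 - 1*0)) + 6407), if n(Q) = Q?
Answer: 1/4527 ≈ 0.00022090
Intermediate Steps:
1/((-1887 + n(7 - 1*0)) + 6407) = 1/((-1887 + (7 - 1*0)) + 6407) = 1/((-1887 + (7 + 0)) + 6407) = 1/((-1887 + 7) + 6407) = 1/(-1880 + 6407) = 1/4527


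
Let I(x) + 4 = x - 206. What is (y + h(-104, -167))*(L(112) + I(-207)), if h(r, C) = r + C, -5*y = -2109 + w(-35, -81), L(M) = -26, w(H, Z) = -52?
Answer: -357058/5 ≈ -71412.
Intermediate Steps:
I(x) = -210 + x (I(x) = -4 + (x - 206) = -4 + (-206 + x) = -210 + x)
y = 2161/5 (y = -(-2109 - 52)/5 = -⅕*(-2161) = 2161/5 ≈ 432.20)
h(r, C) = C + r
(y + h(-104, -167))*(L(112) + I(-207)) = (2161/5 + (-167 - 104))*(-26 + (-210 - 207)) = (2161/5 - 271)*(-26 - 417) = (806/5)*(-443) = -357058/5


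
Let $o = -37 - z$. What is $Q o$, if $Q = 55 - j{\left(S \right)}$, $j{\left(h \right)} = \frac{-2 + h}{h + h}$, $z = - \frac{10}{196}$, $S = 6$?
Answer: $- \frac{98974}{49} \approx -2019.9$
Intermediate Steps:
$z = - \frac{5}{98}$ ($z = \left(-10\right) \frac{1}{196} = - \frac{5}{98} \approx -0.05102$)
$j{\left(h \right)} = \frac{-2 + h}{2 h}$
$Q = \frac{164}{3}$ ($Q = 55 - \frac{-2 + 6}{2 \cdot 6} = 55 - \frac{1}{2} \cdot \frac{1}{6} \cdot 4 = 55 - \frac{1}{3} = \frac{164}{3} \approx 54.667$)
$o = - \frac{3621}{98}$ ($o = -37 - - \frac{5}{98} = -37 + \frac{5}{98} = - \frac{3621}{98} \approx -36.949$)
$Q o = \frac{164}{3} \left(- \frac{3621}{98}\right) = - \frac{98974}{49}$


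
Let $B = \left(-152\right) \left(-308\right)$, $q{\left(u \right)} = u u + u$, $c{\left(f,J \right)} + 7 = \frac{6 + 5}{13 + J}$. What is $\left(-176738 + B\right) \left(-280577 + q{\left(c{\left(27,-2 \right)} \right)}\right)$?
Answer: $36449227334$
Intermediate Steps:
$c{\left(f,J \right)} = -7 + \frac{11}{13 + J}$ ($c{\left(f,J \right)} = -7 + \frac{6 + 5}{13 + J} = -7 + \frac{11}{13 + J}$)
$q{\left(u \right)} = u + u^{2}$ ($q{\left(u \right)} = u^{2} + u = u + u^{2}$)
$B = 46816$
$\left(-176738 + B\right) \left(-280577 + q{\left(c{\left(27,-2 \right)} \right)}\right) = \left(-176738 + 46816\right) \left(-280577 + \frac{-80 - -14}{13 - 2} \left(1 + \frac{-80 - -14}{13 - 2}\right)\right) = - 129922 \left(-280577 + \frac{-80 + 14}{11} \left(1 + \frac{-80 + 14}{11}\right)\right) = - 129922 \left(-280577 + \frac{1}{11} \left(-66\right) \left(1 + \frac{1}{11} \left(-66\right)\right)\right) = - 129922 \left(-280577 - 6 \left(1 - 6\right)\right) = - 129922 \left(-280577 - -30\right) = - 129922 \left(-280577 + 30\right) = \left(-129922\right) \left(-280547\right) = 36449227334$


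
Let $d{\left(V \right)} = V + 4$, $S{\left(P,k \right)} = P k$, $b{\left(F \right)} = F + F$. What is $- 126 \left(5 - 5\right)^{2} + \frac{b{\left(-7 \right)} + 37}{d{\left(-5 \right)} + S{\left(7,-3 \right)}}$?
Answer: $- \frac{23}{22} \approx -1.0455$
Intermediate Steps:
$b{\left(F \right)} = 2 F$
$d{\left(V \right)} = 4 + V$
$- 126 \left(5 - 5\right)^{2} + \frac{b{\left(-7 \right)} + 37}{d{\left(-5 \right)} + S{\left(7,-3 \right)}} = - 126 \left(5 - 5\right)^{2} + \frac{2 \left(-7\right) + 37}{\left(4 - 5\right) + 7 \left(-3\right)} = - 126 \cdot 0^{2} + \frac{-14 + 37}{-1 - 21} = \left(-126\right) 0 + \frac{23}{-22} = 0 + 23 \left(- \frac{1}{22}\right) = 0 - \frac{23}{22} = - \frac{23}{22}$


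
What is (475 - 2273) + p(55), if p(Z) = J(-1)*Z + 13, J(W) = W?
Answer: -1840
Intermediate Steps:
p(Z) = 13 - Z (p(Z) = -Z + 13 = 13 - Z)
(475 - 2273) + p(55) = (475 - 2273) + (13 - 1*55) = -1798 + (13 - 55) = -1798 - 42 = -1840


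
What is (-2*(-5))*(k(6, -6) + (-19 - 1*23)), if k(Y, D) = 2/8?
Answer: -835/2 ≈ -417.50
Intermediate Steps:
k(Y, D) = 1/4 (k(Y, D) = 2*(1/8) = 1/4)
(-2*(-5))*(k(6, -6) + (-19 - 1*23)) = (-2*(-5))*(1/4 + (-19 - 1*23)) = 10*(1/4 + (-19 - 23)) = 10*(1/4 - 42) = 10*(-167/4) = -835/2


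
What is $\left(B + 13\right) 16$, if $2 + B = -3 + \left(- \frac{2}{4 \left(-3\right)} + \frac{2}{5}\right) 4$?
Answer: $\frac{2464}{15} \approx 164.27$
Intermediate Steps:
$B = - \frac{41}{15}$ ($B = -2 - \left(3 - \left(- \frac{2}{4 \left(-3\right)} + \frac{2}{5}\right) 4\right) = -2 - \left(3 - \left(- \frac{2}{-12} + 2 \cdot \frac{1}{5}\right) 4\right) = -2 - \left(3 - \left(\left(-2\right) \left(- \frac{1}{12}\right) + \frac{2}{5}\right) 4\right) = -2 - \left(3 - \left(\frac{1}{6} + \frac{2}{5}\right) 4\right) = -2 + \left(-3 + \frac{17}{30} \cdot 4\right) = -2 + \left(-3 + \frac{34}{15}\right) = -2 - \frac{11}{15} = - \frac{41}{15} \approx -2.7333$)
$\left(B + 13\right) 16 = \left(- \frac{41}{15} + 13\right) 16 = \frac{154}{15} \cdot 16 = \frac{2464}{15}$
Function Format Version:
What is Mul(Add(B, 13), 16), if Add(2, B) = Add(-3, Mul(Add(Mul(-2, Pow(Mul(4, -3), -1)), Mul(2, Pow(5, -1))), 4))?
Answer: Rational(2464, 15) ≈ 164.27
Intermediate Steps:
B = Rational(-41, 15) (B = Add(-2, Add(-3, Mul(Add(Mul(-2, Pow(Mul(4, -3), -1)), Mul(2, Pow(5, -1))), 4))) = Add(-2, Add(-3, Mul(Add(Mul(-2, Pow(-12, -1)), Mul(2, Rational(1, 5))), 4))) = Add(-2, Add(-3, Mul(Add(Mul(-2, Rational(-1, 12)), Rational(2, 5)), 4))) = Add(-2, Add(-3, Mul(Add(Rational(1, 6), Rational(2, 5)), 4))) = Add(-2, Add(-3, Mul(Rational(17, 30), 4))) = Add(-2, Add(-3, Rational(34, 15))) = Add(-2, Rational(-11, 15)) = Rational(-41, 15) ≈ -2.7333)
Mul(Add(B, 13), 16) = Mul(Add(Rational(-41, 15), 13), 16) = Mul(Rational(154, 15), 16) = Rational(2464, 15)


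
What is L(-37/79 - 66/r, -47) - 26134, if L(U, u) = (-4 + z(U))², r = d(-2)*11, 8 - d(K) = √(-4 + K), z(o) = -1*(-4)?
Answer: -26134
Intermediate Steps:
z(o) = 4
d(K) = 8 - √(-4 + K)
r = 88 - 11*I*√6 (r = (8 - √(-4 - 2))*11 = (8 - √(-6))*11 = (8 - I*√6)*11 = 88 - 11*I*√6 ≈ 88.0 - 26.944*I)
L(U, u) = 0 (L(U, u) = (-4 + 4)² = 0² = 0)
L(-37/79 - 66/r, -47) - 26134 = 0 - 26134 = -26134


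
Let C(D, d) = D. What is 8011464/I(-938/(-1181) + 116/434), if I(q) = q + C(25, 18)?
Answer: 684384653176/2226323 ≈ 3.0741e+5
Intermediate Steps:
I(q) = 25 + q (I(q) = q + 25 = 25 + q)
8011464/I(-938/(-1181) + 116/434) = 8011464/(25 + (-938/(-1181) + 116/434)) = 8011464/(25 + (-938*(-1/1181) + 116*(1/434))) = 8011464/(25 + (938/1181 + 58/217)) = 8011464/(25 + 272044/256277) = 8011464/(6678969/256277) = 8011464*(256277/6678969) = 684384653176/2226323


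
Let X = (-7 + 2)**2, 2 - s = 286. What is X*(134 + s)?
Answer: -3750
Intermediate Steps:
s = -284 (s = 2 - 1*286 = 2 - 286 = -284)
X = 25 (X = (-5)**2 = 25)
X*(134 + s) = 25*(134 - 284) = 25*(-150) = -3750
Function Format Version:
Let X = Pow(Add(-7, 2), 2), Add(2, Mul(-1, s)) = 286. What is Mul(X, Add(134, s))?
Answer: -3750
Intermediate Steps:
s = -284 (s = Add(2, Mul(-1, 286)) = Add(2, -286) = -284)
X = 25 (X = Pow(-5, 2) = 25)
Mul(X, Add(134, s)) = Mul(25, Add(134, -284)) = Mul(25, -150) = -3750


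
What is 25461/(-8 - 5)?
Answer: -25461/13 ≈ -1958.5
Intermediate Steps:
25461/(-8 - 5) = 25461/(-13) = -1/13*25461 = -25461/13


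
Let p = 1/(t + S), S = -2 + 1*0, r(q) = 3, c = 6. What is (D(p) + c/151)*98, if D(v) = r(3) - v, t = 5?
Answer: 120148/453 ≈ 265.23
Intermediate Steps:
S = -2 (S = -2 + 0 = -2)
p = ⅓ (p = 1/(5 - 2) = 1/3 = ⅓ ≈ 0.33333)
D(v) = 3 - v
(D(p) + c/151)*98 = ((3 - 1*⅓) + 6/151)*98 = ((3 - ⅓) + 6*(1/151))*98 = (8/3 + 6/151)*98 = (1226/453)*98 = 120148/453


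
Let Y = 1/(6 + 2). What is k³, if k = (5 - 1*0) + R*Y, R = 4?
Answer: 1331/8 ≈ 166.38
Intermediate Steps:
Y = ⅛ (Y = 1/8 = ⅛ ≈ 0.12500)
k = 11/2 (k = (5 - 1*0) + 4*(⅛) = (5 + 0) + ½ = 5 + ½ = 11/2 ≈ 5.5000)
k³ = (11/2)³ = 1331/8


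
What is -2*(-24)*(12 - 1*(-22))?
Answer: 1632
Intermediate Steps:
-2*(-24)*(12 - 1*(-22)) = -(-48)*(12 + 22) = -(-48)*34 = -1*(-1632) = 1632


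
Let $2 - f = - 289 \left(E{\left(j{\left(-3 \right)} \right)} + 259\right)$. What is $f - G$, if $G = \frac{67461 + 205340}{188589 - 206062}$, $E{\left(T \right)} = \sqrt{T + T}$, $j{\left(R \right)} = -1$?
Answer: $\frac{12952270}{173} + 289 i \sqrt{2} \approx 74869.0 + 408.71 i$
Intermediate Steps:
$E{\left(T \right)} = \sqrt{2} \sqrt{T}$ ($E{\left(T \right)} = \sqrt{2 T} = \sqrt{2} \sqrt{T}$)
$G = - \frac{2701}{173}$ ($G = \frac{272801}{-17473} = 272801 \left(- \frac{1}{17473}\right) = - \frac{2701}{173} \approx -15.613$)
$f = 74853 + 289 i \sqrt{2}$ ($f = 2 - - 289 \left(\sqrt{2} \sqrt{-1} + 259\right) = 2 - - 289 \left(\sqrt{2} i + 259\right) = 2 - - 289 \left(i \sqrt{2} + 259\right) = 2 - - 289 \left(259 + i \sqrt{2}\right) = 2 - \left(-74851 - 289 i \sqrt{2}\right) = 2 + \left(74851 + 289 i \sqrt{2}\right) = 74853 + 289 i \sqrt{2} \approx 74853.0 + 408.71 i$)
$f - G = \left(74853 + 289 i \sqrt{2}\right) - - \frac{2701}{173} = \left(74853 + 289 i \sqrt{2}\right) + \frac{2701}{173} = \frac{12952270}{173} + 289 i \sqrt{2}$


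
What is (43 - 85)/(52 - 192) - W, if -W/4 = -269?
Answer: -10757/10 ≈ -1075.7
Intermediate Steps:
W = 1076 (W = -4*(-269) = 1076)
(43 - 85)/(52 - 192) - W = (43 - 85)/(52 - 192) - 1*1076 = -42/(-140) - 1076 = -42*(-1/140) - 1076 = 3/10 - 1076 = -10757/10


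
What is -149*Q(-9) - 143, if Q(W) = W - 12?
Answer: 2986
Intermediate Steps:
Q(W) = -12 + W
-149*Q(-9) - 143 = -149*(-12 - 9) - 143 = -149*(-21) - 143 = 3129 - 143 = 2986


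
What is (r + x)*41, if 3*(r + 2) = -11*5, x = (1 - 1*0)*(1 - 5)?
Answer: -2993/3 ≈ -997.67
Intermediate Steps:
x = -4 (x = (1 + 0)*(-4) = 1*(-4) = -4)
r = -61/3 (r = -2 + (-11*5)/3 = -2 + (1/3)*(-55) = -2 - 55/3 = -61/3 ≈ -20.333)
(r + x)*41 = (-61/3 - 4)*41 = -73/3*41 = -2993/3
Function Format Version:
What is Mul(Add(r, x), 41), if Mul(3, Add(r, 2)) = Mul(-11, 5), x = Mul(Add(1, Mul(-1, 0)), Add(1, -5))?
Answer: Rational(-2993, 3) ≈ -997.67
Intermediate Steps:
x = -4 (x = Mul(Add(1, 0), -4) = Mul(1, -4) = -4)
r = Rational(-61, 3) (r = Add(-2, Mul(Rational(1, 3), Mul(-11, 5))) = Add(-2, Mul(Rational(1, 3), -55)) = Add(-2, Rational(-55, 3)) = Rational(-61, 3) ≈ -20.333)
Mul(Add(r, x), 41) = Mul(Add(Rational(-61, 3), -4), 41) = Mul(Rational(-73, 3), 41) = Rational(-2993, 3)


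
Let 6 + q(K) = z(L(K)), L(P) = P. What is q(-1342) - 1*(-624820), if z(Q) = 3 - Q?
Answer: 626159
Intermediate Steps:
q(K) = -3 - K (q(K) = -6 + (3 - K) = -3 - K)
q(-1342) - 1*(-624820) = (-3 - 1*(-1342)) - 1*(-624820) = (-3 + 1342) + 624820 = 1339 + 624820 = 626159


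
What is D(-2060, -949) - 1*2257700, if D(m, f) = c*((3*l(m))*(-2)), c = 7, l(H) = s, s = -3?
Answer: -2257574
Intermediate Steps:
l(H) = -3
D(m, f) = 126 (D(m, f) = 7*((3*(-3))*(-2)) = 7*(-9*(-2)) = 7*18 = 126)
D(-2060, -949) - 1*2257700 = 126 - 1*2257700 = 126 - 2257700 = -2257574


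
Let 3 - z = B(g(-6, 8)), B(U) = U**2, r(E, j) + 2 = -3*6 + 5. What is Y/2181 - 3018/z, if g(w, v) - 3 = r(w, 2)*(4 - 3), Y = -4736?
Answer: 1971494/102507 ≈ 19.233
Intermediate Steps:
r(E, j) = -15 (r(E, j) = -2 + (-3*6 + 5) = -2 + (-18 + 5) = -2 - 13 = -15)
g(w, v) = -12 (g(w, v) = 3 - 15*(4 - 3) = 3 - 15*1 = 3 - 15 = -12)
z = -141 (z = 3 - 1*(-12)**2 = 3 - 1*144 = 3 - 144 = -141)
Y/2181 - 3018/z = -4736/2181 - 3018/(-141) = -4736*1/2181 - 3018*(-1/141) = -4736/2181 + 1006/47 = 1971494/102507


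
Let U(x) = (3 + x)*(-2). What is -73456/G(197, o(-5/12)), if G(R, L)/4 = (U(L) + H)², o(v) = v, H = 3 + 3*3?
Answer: -661104/1681 ≈ -393.28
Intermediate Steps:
H = 12 (H = 3 + 9 = 12)
U(x) = -6 - 2*x
G(R, L) = 4*(6 - 2*L)² (G(R, L) = 4*((-6 - 2*L) + 12)² = 4*(6 - 2*L)²)
-73456/G(197, o(-5/12)) = -73456*1/(16*(-3 - 5/12)²) = -73456/(16*(-41/12)²) = -73456/(16*(1681/144)) = -73456/1681/9 = -73456*9/1681 = -661104/1681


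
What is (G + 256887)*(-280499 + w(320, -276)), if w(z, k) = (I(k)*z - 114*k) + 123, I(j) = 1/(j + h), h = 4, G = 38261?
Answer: -1248925845552/17 ≈ -7.3466e+10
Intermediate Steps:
I(j) = 1/(4 + j) (I(j) = 1/(j + 4) = 1/(4 + j))
w(z, k) = 123 - 114*k + z/(4 + k) (w(z, k) = (z/(4 + k) - 114*k) + 123 = (-114*k + z/(4 + k)) + 123 = 123 - 114*k + z/(4 + k))
(G + 256887)*(-280499 + w(320, -276)) = (38261 + 256887)*(-280499 + (320 + 3*(4 - 276)*(41 - 38*(-276)))/(4 - 276)) = 295148*(-280499 + (320 + 3*(-272)*(41 + 10488))/(-272)) = 295148*(-280499 - (320 + 3*(-272)*10529)/272) = 295148*(-280499 - (320 - 8591664)/272) = 295148*(-280499 - 1/272*(-8591344)) = 295148*(-280499 + 536959/17) = 295148*(-4231524/17) = -1248925845552/17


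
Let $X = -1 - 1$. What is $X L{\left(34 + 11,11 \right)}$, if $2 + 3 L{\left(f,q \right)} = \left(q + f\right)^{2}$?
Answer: $- \frac{6268}{3} \approx -2089.3$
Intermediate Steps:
$L{\left(f,q \right)} = - \frac{2}{3} + \frac{\left(f + q\right)^{2}}{3}$ ($L{\left(f,q \right)} = - \frac{2}{3} + \frac{\left(q + f\right)^{2}}{3} = - \frac{2}{3} + \frac{\left(f + q\right)^{2}}{3}$)
$X = -2$ ($X = -1 - 1 = -2$)
$X L{\left(34 + 11,11 \right)} = - 2 \left(- \frac{2}{3} + \frac{\left(\left(34 + 11\right) + 11\right)^{2}}{3}\right) = - 2 \left(- \frac{2}{3} + \frac{\left(45 + 11\right)^{2}}{3}\right) = - 2 \left(- \frac{2}{3} + \frac{56^{2}}{3}\right) = - 2 \left(- \frac{2}{3} + \frac{1}{3} \cdot 3136\right) = - 2 \left(- \frac{2}{3} + \frac{3136}{3}\right) = \left(-2\right) \frac{3134}{3} = - \frac{6268}{3}$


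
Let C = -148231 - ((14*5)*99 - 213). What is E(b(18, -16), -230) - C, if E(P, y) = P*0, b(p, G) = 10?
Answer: 154948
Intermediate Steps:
E(P, y) = 0
C = -154948 (C = -148231 - (70*99 - 213) = -148231 - (6930 - 213) = -148231 - 1*6717 = -148231 - 6717 = -154948)
E(b(18, -16), -230) - C = 0 - 1*(-154948) = 0 + 154948 = 154948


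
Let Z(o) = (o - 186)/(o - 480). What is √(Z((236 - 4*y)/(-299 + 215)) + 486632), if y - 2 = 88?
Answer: √49141306703307/10049 ≈ 697.59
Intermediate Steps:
y = 90 (y = 2 + 88 = 90)
Z(o) = (-186 + o)/(-480 + o)
√(Z((236 - 4*y)/(-299 + 215)) + 486632) = √((-186 + (236 - 4*90)/(-299 + 215))/(-480 + (236 - 4*90)/(-299 + 215)) + 486632) = √((-186 + (236 - 360)/(-84))/(-480 + (236 - 360)/(-84)) + 486632) = √((-186 - 124*(-1/84))/(-480 - 124*(-1/84)) + 486632) = √((-186 + 31/21)/(-480 + 31/21) + 486632) = √(-3875/21/(-10049/21) + 486632) = √(-21/10049*(-3875/21) + 486632) = √(3875/10049 + 486632) = √(4890168843/10049) = √49141306703307/10049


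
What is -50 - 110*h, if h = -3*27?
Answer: 8860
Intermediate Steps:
h = -81
-50 - 110*h = -50 - 110*(-81) = -50 + 8910 = 8860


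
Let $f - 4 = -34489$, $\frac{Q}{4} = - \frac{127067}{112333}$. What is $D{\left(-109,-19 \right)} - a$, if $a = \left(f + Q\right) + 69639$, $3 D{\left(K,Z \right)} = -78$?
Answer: $- \frac{3951366672}{112333} \approx -35176.0$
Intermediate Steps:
$Q = - \frac{508268}{112333}$ ($Q = 4 \left(- \frac{127067}{112333}\right) = - \frac{508268}{112333} \approx -4.5247$)
$D{\left(K,Z \right)} = -26$ ($D{\left(K,Z \right)} = \frac{1}{3} \left(-78\right) = -26$)
$f = -34485$ ($f = 4 - 34489 = -34485$)
$a = \frac{3948446014}{112333}$ ($a = \left(-34485 - \frac{508268}{112333}\right) + 69639 = - \frac{3874311773}{112333} + 69639 = \frac{3948446014}{112333} \approx 35150.0$)
$D{\left(-109,-19 \right)} - a = -26 - \frac{3948446014}{112333} = - \frac{3951366672}{112333}$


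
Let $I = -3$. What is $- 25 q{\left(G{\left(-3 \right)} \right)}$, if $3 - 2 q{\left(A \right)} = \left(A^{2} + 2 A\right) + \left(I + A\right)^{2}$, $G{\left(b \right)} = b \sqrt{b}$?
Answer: $-600 + 150 i \sqrt{3} \approx -600.0 + 259.81 i$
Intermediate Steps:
$G{\left(b \right)} = b^{\frac{3}{2}}$
$q{\left(A \right)} = \frac{3}{2} - A - \frac{A^{2}}{2} - \frac{\left(-3 + A\right)^{2}}{2}$ ($q{\left(A \right)} = \frac{3}{2} - \frac{\left(A^{2} + 2 A\right) + \left(-3 + A\right)^{2}}{2} = \frac{3}{2} - \frac{A^{2} + \left(-3 + A\right)^{2} + 2 A}{2} = \frac{3}{2} - \left(A + \frac{A^{2}}{2} + \frac{\left(-3 + A\right)^{2}}{2}\right) = \frac{3}{2} - A - \frac{A^{2}}{2} - \frac{\left(-3 + A\right)^{2}}{2}$)
$- 25 q{\left(G{\left(-3 \right)} \right)} = - 25 \left(-3 - \left(\left(-3\right)^{\frac{3}{2}}\right)^{2} + 2 \left(-3\right)^{\frac{3}{2}}\right) = - 25 \left(-3 - \left(- 3 i \sqrt{3}\right)^{2} + 2 \left(- 3 i \sqrt{3}\right)\right) = - 25 \left(-3 - -27 - 6 i \sqrt{3}\right) = - 25 \left(-3 + 27 - 6 i \sqrt{3}\right) = - 25 \left(24 - 6 i \sqrt{3}\right) = -600 + 150 i \sqrt{3}$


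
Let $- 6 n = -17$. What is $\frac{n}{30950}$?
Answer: $\frac{17}{185700} \approx 9.1546 \cdot 10^{-5}$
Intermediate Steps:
$n = \frac{17}{6}$ ($n = \left(- \frac{1}{6}\right) \left(-17\right) = \frac{17}{6} \approx 2.8333$)
$\frac{n}{30950} = \frac{1}{30950} \cdot \frac{17}{6} = \frac{17}{185700}$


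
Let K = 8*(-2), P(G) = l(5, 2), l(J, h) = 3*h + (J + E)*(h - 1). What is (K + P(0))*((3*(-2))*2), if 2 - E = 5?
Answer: 96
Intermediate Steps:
E = -3 (E = 2 - 1*5 = 2 - 5 = -3)
l(J, h) = 3*h + (-1 + h)*(-3 + J) (l(J, h) = 3*h + (J - 3)*(h - 1) = 3*h + (-3 + J)*(-1 + h) = 3*h + (-1 + h)*(-3 + J))
P(G) = 8 (P(G) = 3 - 1*5 + 5*2 = 3 - 5 + 10 = 8)
K = -16
(K + P(0))*((3*(-2))*2) = (-16 + 8)*((3*(-2))*2) = -(-48)*2 = -8*(-12) = 96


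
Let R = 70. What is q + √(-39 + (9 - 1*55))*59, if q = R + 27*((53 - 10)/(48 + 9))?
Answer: 1717/19 + 59*I*√85 ≈ 90.368 + 543.95*I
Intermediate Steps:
q = 1717/19 (q = 70 + 27*((53 - 10)/(48 + 9)) = 70 + 27*(43/57) = 70 + 387/19 = 1717/19 ≈ 90.368)
q + √(-39 + (9 - 1*55))*59 = 1717/19 + √(-39 + (9 - 1*55))*59 = 1717/19 + √(-39 + (9 - 55))*59 = 1717/19 + √(-39 - 46)*59 = 1717/19 + √(-85)*59 = 1717/19 + (I*√85)*59 = 1717/19 + 59*I*√85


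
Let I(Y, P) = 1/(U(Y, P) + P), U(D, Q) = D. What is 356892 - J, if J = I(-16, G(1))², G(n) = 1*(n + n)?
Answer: 69950831/196 ≈ 3.5689e+5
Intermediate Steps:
G(n) = 2*n (G(n) = 1*(2*n) = 2*n)
I(Y, P) = 1/(P + Y) (I(Y, P) = 1/(Y + P) = 1/(P + Y))
J = 1/196 (J = (1/(2*1 - 16))² = (1/(2 - 16))² = (1/(-14))² = (-1/14)² = 1/196 ≈ 0.0051020)
356892 - J = 356892 - 1*1/196 = 356892 - 1/196 = 69950831/196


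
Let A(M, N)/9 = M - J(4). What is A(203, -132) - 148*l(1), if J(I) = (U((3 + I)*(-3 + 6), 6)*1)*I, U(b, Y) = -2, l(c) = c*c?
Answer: 1751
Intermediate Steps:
l(c) = c²
J(I) = -2*I (J(I) = (-2*1)*I = -2*I)
A(M, N) = 72 + 9*M (A(M, N) = 9*(M - (-2)*4) = 9*(M - 1*(-8)) = 9*(M + 8) = 9*(8 + M) = 72 + 9*M)
A(203, -132) - 148*l(1) = (72 + 9*203) - 148*1² = (72 + 1827) - 148 = 1899 - 1*148 = 1899 - 148 = 1751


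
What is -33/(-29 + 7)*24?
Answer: 36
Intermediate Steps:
-33/(-29 + 7)*24 = -33/(-22)*24 = -33*(-1/22)*24 = (3/2)*24 = 36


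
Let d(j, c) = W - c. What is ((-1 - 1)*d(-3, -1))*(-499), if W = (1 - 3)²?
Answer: 4990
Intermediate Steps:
W = 4 (W = (-2)² = 4)
d(j, c) = 4 - c
((-1 - 1)*d(-3, -1))*(-499) = ((-1 - 1)*(4 - 1*(-1)))*(-499) = -2*(4 + 1)*(-499) = -2*5*(-499) = -10*(-499) = 4990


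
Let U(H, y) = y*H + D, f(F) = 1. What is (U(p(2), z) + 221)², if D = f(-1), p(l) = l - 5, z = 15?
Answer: 31329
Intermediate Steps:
p(l) = -5 + l
D = 1
U(H, y) = 1 + H*y (U(H, y) = y*H + 1 = H*y + 1 = 1 + H*y)
(U(p(2), z) + 221)² = ((1 + (-5 + 2)*15) + 221)² = ((1 - 3*15) + 221)² = ((1 - 45) + 221)² = (-44 + 221)² = 177² = 31329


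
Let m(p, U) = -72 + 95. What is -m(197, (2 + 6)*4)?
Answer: -23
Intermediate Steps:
m(p, U) = 23
-m(197, (2 + 6)*4) = -1*23 = -23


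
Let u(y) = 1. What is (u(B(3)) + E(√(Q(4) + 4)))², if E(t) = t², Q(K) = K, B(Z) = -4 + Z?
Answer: 81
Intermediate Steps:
(u(B(3)) + E(√(Q(4) + 4)))² = (1 + (√(4 + 4))²)² = (1 + (√8)²)² = (1 + (2*√2)²)² = (1 + 8)² = 9² = 81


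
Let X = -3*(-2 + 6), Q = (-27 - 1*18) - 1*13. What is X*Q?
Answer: 696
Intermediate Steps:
Q = -58 (Q = (-27 - 18) - 13 = -45 - 13 = -58)
X = -12 (X = -3*4 = -12)
X*Q = -12*(-58) = 696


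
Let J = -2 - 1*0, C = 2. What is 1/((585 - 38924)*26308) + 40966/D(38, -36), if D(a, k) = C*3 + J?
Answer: 10329806432497/1008622412 ≈ 10242.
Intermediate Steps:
J = -2 (J = -2 + 0 = -2)
D(a, k) = 4 (D(a, k) = 2*3 - 2 = 6 - 2 = 4)
1/((585 - 38924)*26308) + 40966/D(38, -36) = 1/((585 - 38924)*26308) + 40966/4 = (1/26308)/(-38339) + 40966*(1/4) = -1/38339*1/26308 + 20483/2 = -1/1008622412 + 20483/2 = 10329806432497/1008622412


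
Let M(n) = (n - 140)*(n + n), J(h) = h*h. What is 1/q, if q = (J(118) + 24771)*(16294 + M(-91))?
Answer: 1/2257311520 ≈ 4.4300e-10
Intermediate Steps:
J(h) = h²
M(n) = 2*n*(-140 + n) (M(n) = (-140 + n)*(2*n) = 2*n*(-140 + n))
q = 2257311520 (q = (118² + 24771)*(16294 + 2*(-91)*(-140 - 91)) = (13924 + 24771)*(16294 + 2*(-91)*(-231)) = 38695*(16294 + 42042) = 38695*58336 = 2257311520)
1/q = 1/2257311520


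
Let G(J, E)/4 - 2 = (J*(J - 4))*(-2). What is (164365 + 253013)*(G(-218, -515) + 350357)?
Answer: -15360762534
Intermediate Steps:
G(J, E) = 8 - 8*J*(-4 + J) (G(J, E) = 8 + 4*((J*(J - 4))*(-2)) = 8 + 4*((J*(-4 + J))*(-2)) = 8 + 4*(-2*J*(-4 + J)) = 8 - 8*J*(-4 + J))
(164365 + 253013)*(G(-218, -515) + 350357) = (164365 + 253013)*((8 - 8*(-218)² + 32*(-218)) + 350357) = 417378*((8 - 8*47524 - 6976) + 350357) = 417378*((8 - 380192 - 6976) + 350357) = 417378*(-387160 + 350357) = 417378*(-36803) = -15360762534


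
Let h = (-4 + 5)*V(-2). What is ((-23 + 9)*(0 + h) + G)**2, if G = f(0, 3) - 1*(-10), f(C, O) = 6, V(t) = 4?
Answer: 1600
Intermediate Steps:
h = 4 (h = (-4 + 5)*4 = 1*4 = 4)
G = 16 (G = 6 - 1*(-10) = 6 + 10 = 16)
((-23 + 9)*(0 + h) + G)**2 = ((-23 + 9)*(0 + 4) + 16)**2 = (-14*4 + 16)**2 = (-56 + 16)**2 = (-40)**2 = 1600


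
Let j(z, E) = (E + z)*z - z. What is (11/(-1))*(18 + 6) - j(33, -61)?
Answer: 693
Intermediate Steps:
j(z, E) = -z + z*(E + z) (j(z, E) = z*(E + z) - z = -z + z*(E + z))
(11/(-1))*(18 + 6) - j(33, -61) = (11/(-1))*(18 + 6) - 33*(-1 - 61 + 33) = (11*(-1))*24 - 33*(-29) = -11*24 - 1*(-957) = -264 + 957 = 693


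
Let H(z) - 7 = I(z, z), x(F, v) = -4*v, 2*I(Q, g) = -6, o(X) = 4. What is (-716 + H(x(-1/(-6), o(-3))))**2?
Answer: 506944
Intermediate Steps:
I(Q, g) = -3 (I(Q, g) = (1/2)*(-6) = -3)
H(z) = 4 (H(z) = 7 - 3 = 4)
(-716 + H(x(-1/(-6), o(-3))))**2 = (-716 + 4)**2 = (-712)**2 = 506944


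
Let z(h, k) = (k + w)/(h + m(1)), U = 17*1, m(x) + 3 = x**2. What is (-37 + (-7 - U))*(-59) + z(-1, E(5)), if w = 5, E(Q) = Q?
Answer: 10787/3 ≈ 3595.7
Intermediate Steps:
m(x) = -3 + x**2
U = 17
z(h, k) = (5 + k)/(-2 + h) (z(h, k) = (k + 5)/(h + (-3 + 1**2)) = (5 + k)/(h + (-3 + 1)) = (5 + k)/(h - 2) = (5 + k)/(-2 + h))
(-37 + (-7 - U))*(-59) + z(-1, E(5)) = (-37 + (-7 - 1*17))*(-59) + (5 + 5)/(-2 - 1) = (-37 + (-7 - 17))*(-59) + 10/(-3) = (-37 - 24)*(-59) - 1/3*10 = -61*(-59) - 10/3 = 3599 - 10/3 = 10787/3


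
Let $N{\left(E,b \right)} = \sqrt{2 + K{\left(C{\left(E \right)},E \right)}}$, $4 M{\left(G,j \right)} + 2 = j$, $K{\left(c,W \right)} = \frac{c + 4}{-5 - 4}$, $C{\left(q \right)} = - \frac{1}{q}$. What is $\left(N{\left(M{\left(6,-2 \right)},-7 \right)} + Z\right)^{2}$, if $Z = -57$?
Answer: $\frac{\left(171 - \sqrt{13}\right)^{2}}{9} \approx 3113.4$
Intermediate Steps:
$K{\left(c,W \right)} = - \frac{4}{9} - \frac{c}{9}$ ($K{\left(c,W \right)} = \frac{4 + c}{-9} = \left(4 + c\right) \left(- \frac{1}{9}\right) = - \frac{4}{9} - \frac{c}{9}$)
$M{\left(G,j \right)} = - \frac{1}{2} + \frac{j}{4}$
$N{\left(E,b \right)} = \sqrt{\frac{14}{9} + \frac{1}{9 E}}$ ($N{\left(E,b \right)} = \sqrt{2 - \left(\frac{4}{9} + \frac{\left(-1\right) \frac{1}{E}}{9}\right)} = \sqrt{2 - \left(\frac{4}{9} - \frac{1}{9 E}\right)} = \sqrt{\frac{14}{9} + \frac{1}{9 E}}$)
$\left(N{\left(M{\left(6,-2 \right)},-7 \right)} + Z\right)^{2} = \left(\frac{\sqrt{14 + \frac{1}{- \frac{1}{2} + \frac{1}{4} \left(-2\right)}}}{3} - 57\right)^{2} = \left(\frac{\sqrt{14 + \frac{1}{- \frac{1}{2} - \frac{1}{2}}}}{3} - 57\right)^{2} = \left(\frac{\sqrt{14 + \frac{1}{-1}}}{3} - 57\right)^{2} = \left(\frac{\sqrt{14 - 1}}{3} - 57\right)^{2} = \left(\frac{\sqrt{13}}{3} - 57\right)^{2} = \left(-57 + \frac{\sqrt{13}}{3}\right)^{2}$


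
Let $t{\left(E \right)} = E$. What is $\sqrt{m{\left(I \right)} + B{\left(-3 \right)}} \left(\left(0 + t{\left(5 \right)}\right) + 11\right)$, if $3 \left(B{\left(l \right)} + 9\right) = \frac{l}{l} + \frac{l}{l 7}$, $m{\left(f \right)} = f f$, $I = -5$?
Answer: $\frac{32 \sqrt{1806}}{21} \approx 64.757$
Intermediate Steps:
$m{\left(f \right)} = f^{2}$
$B{\left(l \right)} = - \frac{181}{21}$ ($B{\left(l \right)} = -9 + \frac{\frac{l}{l} + \frac{l}{l 7}}{3} = -9 + \frac{1 + \frac{l}{7 l}}{3} = -9 + \frac{1 + l \frac{1}{7 l}}{3} = -9 + \frac{1 + \frac{1}{7}}{3} = -9 + \frac{1}{3} \cdot \frac{8}{7} = -9 + \frac{8}{21} = - \frac{181}{21}$)
$\sqrt{m{\left(I \right)} + B{\left(-3 \right)}} \left(\left(0 + t{\left(5 \right)}\right) + 11\right) = \sqrt{\left(-5\right)^{2} - \frac{181}{21}} \left(\left(0 + 5\right) + 11\right) = \sqrt{25 - \frac{181}{21}} \left(5 + 11\right) = \sqrt{\frac{344}{21}} \cdot 16 = \frac{2 \sqrt{1806}}{21} \cdot 16 = \frac{32 \sqrt{1806}}{21}$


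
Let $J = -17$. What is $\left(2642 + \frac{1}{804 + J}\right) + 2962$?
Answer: $\frac{4410349}{787} \approx 5604.0$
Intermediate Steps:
$\left(2642 + \frac{1}{804 + J}\right) + 2962 = \left(2642 + \frac{1}{804 - 17}\right) + 2962 = \left(2642 + \frac{1}{787}\right) + 2962 = \frac{2079255}{787} + 2962 = \frac{4410349}{787}$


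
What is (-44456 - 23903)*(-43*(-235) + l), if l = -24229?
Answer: 965502516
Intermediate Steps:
(-44456 - 23903)*(-43*(-235) + l) = (-44456 - 23903)*(-43*(-235) - 24229) = -68359*(10105 - 24229) = -68359*(-14124) = 965502516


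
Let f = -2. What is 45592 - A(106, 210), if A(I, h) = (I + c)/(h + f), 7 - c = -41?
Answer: 4741491/104 ≈ 45591.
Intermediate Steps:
c = 48 (c = 7 - 1*(-41) = 7 + 41 = 48)
A(I, h) = (48 + I)/(-2 + h) (A(I, h) = (I + 48)/(h - 2) = (48 + I)/(-2 + h))
45592 - A(106, 210) = 45592 - (48 + 106)/(-2 + 210) = 45592 - 154/208 = 45592 - 1*77/104 = 45592 - 77/104 = 4741491/104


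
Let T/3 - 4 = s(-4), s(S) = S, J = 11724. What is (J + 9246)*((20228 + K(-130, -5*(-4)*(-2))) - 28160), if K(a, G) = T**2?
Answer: -166334040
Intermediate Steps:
T = 0 (T = 12 + 3*(-4) = 12 - 12 = 0)
K(a, G) = 0 (K(a, G) = 0**2 = 0)
(J + 9246)*((20228 + K(-130, -5*(-4)*(-2))) - 28160) = (11724 + 9246)*((20228 + 0) - 28160) = 20970*(20228 - 28160) = 20970*(-7932) = -166334040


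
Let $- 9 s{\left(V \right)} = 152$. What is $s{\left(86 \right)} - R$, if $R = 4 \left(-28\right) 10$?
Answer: $\frac{9928}{9} \approx 1103.1$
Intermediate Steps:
$s{\left(V \right)} = - \frac{152}{9}$ ($s{\left(V \right)} = \left(- \frac{1}{9}\right) 152 = - \frac{152}{9}$)
$R = -1120$ ($R = \left(-112\right) 10 = -1120$)
$s{\left(86 \right)} - R = - \frac{152}{9} - -1120 = - \frac{152}{9} + 1120 = \frac{9928}{9}$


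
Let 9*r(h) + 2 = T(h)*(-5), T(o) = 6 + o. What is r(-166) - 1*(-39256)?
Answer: 118034/3 ≈ 39345.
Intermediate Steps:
r(h) = -32/9 - 5*h/9 (r(h) = -2/9 + ((6 + h)*(-5))/9 = -2/9 + (-30 - 5*h)/9 = -2/9 + (-10/3 - 5*h/9) = -32/9 - 5*h/9)
r(-166) - 1*(-39256) = (-32/9 - 5/9*(-166)) - 1*(-39256) = (-32/9 + 830/9) + 39256 = 266/3 + 39256 = 118034/3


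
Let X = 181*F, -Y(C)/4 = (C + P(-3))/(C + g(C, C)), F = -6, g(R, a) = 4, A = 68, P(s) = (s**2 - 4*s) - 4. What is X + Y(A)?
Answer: -19633/18 ≈ -1090.7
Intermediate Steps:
P(s) = -4 + s**2 - 4*s
Y(C) = -4*(17 + C)/(4 + C) (Y(C) = -4*(C + (-4 + (-3)**2 - 4*(-3)))/(C + 4) = -4*(C + (-4 + 9 + 12))/(4 + C) = -4*(C + 17)/(4 + C) = -4*(17 + C)/(4 + C))
X = -1086 (X = 181*(-6) = -1086)
X + Y(A) = -1086 + 4*(-17 - 1*68)/(4 + 68) = -1086 + 4*(-17 - 68)/72 = -1086 + 4*(1/72)*(-85) = -1086 - 85/18 = -19633/18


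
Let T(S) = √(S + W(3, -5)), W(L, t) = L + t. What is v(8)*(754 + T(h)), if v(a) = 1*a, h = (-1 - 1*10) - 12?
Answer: 6032 + 40*I ≈ 6032.0 + 40.0*I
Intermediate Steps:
h = -23 (h = (-1 - 10) - 12 = -11 - 12 = -23)
v(a) = a
T(S) = √(-2 + S) (T(S) = √(S + (3 - 5)) = √(S - 2) = √(-2 + S))
v(8)*(754 + T(h)) = 8*(754 + √(-2 - 23)) = 8*(754 + √(-25)) = 8*(754 + 5*I) = 6032 + 40*I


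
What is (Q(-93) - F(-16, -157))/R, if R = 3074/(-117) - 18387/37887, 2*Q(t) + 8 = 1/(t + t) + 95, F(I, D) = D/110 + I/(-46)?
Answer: -543778358019/326422679660 ≈ -1.6659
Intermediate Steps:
F(I, D) = -I/46 + D/110 (F(I, D) = D*(1/110) + I*(-1/46) = D/110 - I/46 = -I/46 + D/110)
Q(t) = 87/2 + 1/(4*t) (Q(t) = -4 + (1/(t + t) + 95)/2 = -4 + (1/(2*t) + 95)/2 = -4 + (95 + 1/(2*t))/2 = -4 + (95/2 + 1/(4*t)) = 87/2 + 1/(4*t))
R = -39538639/1477593 (R = 3074*(-1/117) - 18387*1/37887 = -3074/117 - 6129/12629 = -39538639/1477593 ≈ -26.759)
(Q(-93) - F(-16, -157))/R = ((1/4)*(1 + 174*(-93))/(-93) - (-1/46*(-16) + (1/110)*(-157)))/(-39538639/1477593) = ((1/4)*(-1/93)*(1 - 16182) - (8/23 - 157/110))*(-1477593/39538639) = ((1/4)*(-1/93)*(-16181) - 1*(-2731/2530))*(-1477593/39538639) = (16181/372 + 2731/2530)*(-1477593/39538639) = (20976931/470580)*(-1477593/39538639) = -543778358019/326422679660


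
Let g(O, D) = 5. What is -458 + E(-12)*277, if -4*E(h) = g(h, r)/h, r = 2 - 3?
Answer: -20599/48 ≈ -429.15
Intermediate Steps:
r = -1
E(h) = -5/(4*h)
-458 + E(-12)*277 = -458 - 5/4/(-12)*277 = -458 - 5/4*(-1/12)*277 = -458 + (5/48)*277 = -458 + 1385/48 = -20599/48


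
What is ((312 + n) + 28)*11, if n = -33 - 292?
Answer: 165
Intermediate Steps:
n = -325
((312 + n) + 28)*11 = ((312 - 325) + 28)*11 = (-13 + 28)*11 = 15*11 = 165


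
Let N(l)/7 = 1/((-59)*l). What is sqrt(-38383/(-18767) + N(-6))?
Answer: sqrt(1860042814482)/949074 ≈ 1.4370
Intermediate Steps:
N(l) = -7/(59*l) (N(l) = 7*(1/((-59)*l)) = 7*(-1/(59*l)) = -7/(59*l))
sqrt(-38383/(-18767) + N(-6)) = sqrt(-38383/(-18767) - 7/59/(-6)) = sqrt(-38383*(-1/18767) - 7/59*(-1/6)) = sqrt(38383/18767 + 7/354) = sqrt(13718951/6643518) = sqrt(1860042814482)/949074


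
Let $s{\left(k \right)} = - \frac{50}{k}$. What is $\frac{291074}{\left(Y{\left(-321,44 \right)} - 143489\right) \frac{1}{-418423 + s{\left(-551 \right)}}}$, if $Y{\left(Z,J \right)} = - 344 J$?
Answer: $\frac{22369136156234}{29134125} \approx 7.678 \cdot 10^{5}$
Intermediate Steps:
$\frac{291074}{\left(Y{\left(-321,44 \right)} - 143489\right) \frac{1}{-418423 + s{\left(-551 \right)}}} = \frac{291074}{\left(\left(-344\right) 44 - 143489\right) \frac{1}{-418423 - \frac{50}{-551}}} = \frac{291074}{\left(-15136 - 143489\right) \frac{1}{-418423 - - \frac{50}{551}}} = \frac{291074}{\left(-158625\right) \frac{1}{-418423 + \frac{50}{551}}} = \frac{291074}{\left(-158625\right) \frac{1}{- \frac{230551023}{551}}} = \frac{291074}{\left(-158625\right) \left(- \frac{551}{230551023}\right)} = \frac{291074}{\frac{29134125}{76850341}} = 291074 \cdot \frac{76850341}{29134125} = \frac{22369136156234}{29134125}$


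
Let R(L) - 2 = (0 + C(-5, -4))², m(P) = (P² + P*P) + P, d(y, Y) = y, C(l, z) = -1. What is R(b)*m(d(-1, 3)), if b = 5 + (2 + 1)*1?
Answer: 3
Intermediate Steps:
b = 8 (b = 5 + 3*1 = 5 + 3 = 8)
m(P) = P + 2*P² (m(P) = (P² + P²) + P = 2*P² + P = P + 2*P²)
R(L) = 3 (R(L) = 2 + (0 - 1)² = 2 + (-1)² = 2 + 1 = 3)
R(b)*m(d(-1, 3)) = 3*(-(1 + 2*(-1))) = 3*(-(1 - 2)) = 3*(-1*(-1)) = 3*1 = 3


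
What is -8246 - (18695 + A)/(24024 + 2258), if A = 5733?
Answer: -108372900/13141 ≈ -8246.9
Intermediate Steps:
-8246 - (18695 + A)/(24024 + 2258) = -8246 - (18695 + 5733)/(24024 + 2258) = -8246 - 24428/26282 = -8246 - 1*12214/13141 = -8246 - 12214/13141 = -108372900/13141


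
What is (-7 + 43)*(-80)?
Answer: -2880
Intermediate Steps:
(-7 + 43)*(-80) = 36*(-80) = -2880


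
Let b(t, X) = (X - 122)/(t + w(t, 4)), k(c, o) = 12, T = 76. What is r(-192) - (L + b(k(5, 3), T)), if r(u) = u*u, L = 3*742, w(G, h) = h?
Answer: 277127/8 ≈ 34641.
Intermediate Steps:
L = 2226
b(t, X) = (-122 + X)/(4 + t) (b(t, X) = (X - 122)/(t + 4) = (-122 + X)/(4 + t))
r(u) = u²
r(-192) - (L + b(k(5, 3), T)) = (-192)² - (2226 + (-122 + 76)/(4 + 12)) = 36864 - (2226 - 46/16) = 36864 - (2226 + (1/16)*(-46)) = 36864 - (2226 - 23/8) = 36864 - 1*17785/8 = 36864 - 17785/8 = 277127/8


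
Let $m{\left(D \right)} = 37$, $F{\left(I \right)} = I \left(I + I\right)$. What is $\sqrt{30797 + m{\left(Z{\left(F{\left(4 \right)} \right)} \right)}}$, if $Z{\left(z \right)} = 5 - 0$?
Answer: $3 \sqrt{3426} \approx 175.6$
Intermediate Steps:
$F{\left(I \right)} = 2 I^{2}$ ($F{\left(I \right)} = I 2 I = 2 I^{2}$)
$Z{\left(z \right)} = 5$ ($Z{\left(z \right)} = 5 + 0 = 5$)
$\sqrt{30797 + m{\left(Z{\left(F{\left(4 \right)} \right)} \right)}} = \sqrt{30797 + 37} = \sqrt{30834} = 3 \sqrt{3426}$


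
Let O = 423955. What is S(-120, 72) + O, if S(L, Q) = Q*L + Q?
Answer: 415387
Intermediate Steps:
S(L, Q) = Q + L*Q (S(L, Q) = L*Q + Q = Q + L*Q)
S(-120, 72) + O = 72*(1 - 120) + 423955 = 72*(-119) + 423955 = -8568 + 423955 = 415387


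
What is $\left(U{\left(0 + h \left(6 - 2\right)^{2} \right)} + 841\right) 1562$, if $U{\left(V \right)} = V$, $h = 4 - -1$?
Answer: $1438602$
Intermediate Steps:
$h = 5$ ($h = 4 + 1 = 5$)
$\left(U{\left(0 + h \left(6 - 2\right)^{2} \right)} + 841\right) 1562 = \left(\left(0 + 5 \left(6 - 2\right)^{2}\right) + 841\right) 1562 = \left(\left(0 + 5 \cdot 4^{2}\right) + 841\right) 1562 = \left(\left(0 + 5 \cdot 16\right) + 841\right) 1562 = \left(\left(0 + 80\right) + 841\right) 1562 = \left(80 + 841\right) 1562 = 921 \cdot 1562 = 1438602$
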